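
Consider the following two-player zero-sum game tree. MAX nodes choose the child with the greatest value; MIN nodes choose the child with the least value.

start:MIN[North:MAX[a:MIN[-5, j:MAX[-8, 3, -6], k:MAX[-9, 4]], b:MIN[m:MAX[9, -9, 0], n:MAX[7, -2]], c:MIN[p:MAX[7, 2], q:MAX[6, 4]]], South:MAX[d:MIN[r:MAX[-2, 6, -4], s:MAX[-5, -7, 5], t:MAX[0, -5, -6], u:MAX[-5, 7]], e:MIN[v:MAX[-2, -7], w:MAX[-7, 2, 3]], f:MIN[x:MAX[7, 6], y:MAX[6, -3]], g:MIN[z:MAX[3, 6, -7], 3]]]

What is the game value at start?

j (MAX): max(-8, 3, -6) = 3
k (MAX): max(-9, 4) = 4
a (MIN): min(-5, 3, 4) = -5
m (MAX): max(9, -9, 0) = 9
n (MAX): max(7, -2) = 7
b (MIN): min(9, 7) = 7
p (MAX): max(7, 2) = 7
q (MAX): max(6, 4) = 6
c (MIN): min(7, 6) = 6
North (MAX): max(-5, 7, 6) = 7
r (MAX): max(-2, 6, -4) = 6
s (MAX): max(-5, -7, 5) = 5
t (MAX): max(0, -5, -6) = 0
u (MAX): max(-5, 7) = 7
d (MIN): min(6, 5, 0, 7) = 0
v (MAX): max(-2, -7) = -2
w (MAX): max(-7, 2, 3) = 3
e (MIN): min(-2, 3) = -2
x (MAX): max(7, 6) = 7
y (MAX): max(6, -3) = 6
f (MIN): min(7, 6) = 6
z (MAX): max(3, 6, -7) = 6
g (MIN): min(6, 3) = 3
South (MAX): max(0, -2, 6, 3) = 6
start (MIN): min(7, 6) = 6

6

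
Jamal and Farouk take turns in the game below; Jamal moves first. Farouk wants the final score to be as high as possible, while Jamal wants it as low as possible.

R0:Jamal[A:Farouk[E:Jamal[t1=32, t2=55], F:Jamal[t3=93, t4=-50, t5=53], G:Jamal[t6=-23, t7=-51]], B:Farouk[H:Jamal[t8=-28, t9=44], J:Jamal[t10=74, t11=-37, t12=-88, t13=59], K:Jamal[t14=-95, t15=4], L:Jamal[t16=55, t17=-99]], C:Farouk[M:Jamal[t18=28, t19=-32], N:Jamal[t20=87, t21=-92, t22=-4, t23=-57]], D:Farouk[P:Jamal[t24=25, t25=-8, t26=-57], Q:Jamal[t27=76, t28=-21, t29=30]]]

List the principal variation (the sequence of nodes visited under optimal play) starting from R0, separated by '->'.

E (Jamal): min(32, 55) = 32
F (Jamal): min(93, -50, 53) = -50
G (Jamal): min(-23, -51) = -51
A (Farouk): max(32, -50, -51) = 32
H (Jamal): min(-28, 44) = -28
J (Jamal): min(74, -37, -88, 59) = -88
K (Jamal): min(-95, 4) = -95
L (Jamal): min(55, -99) = -99
B (Farouk): max(-28, -88, -95, -99) = -28
M (Jamal): min(28, -32) = -32
N (Jamal): min(87, -92, -4, -57) = -92
C (Farouk): max(-32, -92) = -32
P (Jamal): min(25, -8, -57) = -57
Q (Jamal): min(76, -21, 30) = -21
D (Farouk): max(-57, -21) = -21
R0 (Jamal): min(32, -28, -32, -21) = -32
At R0, Jamal picks C (lowest: -32).
At C, Farouk picks M (highest: -32).
At M, Jamal picks t19 (lowest: -32).
Terminal value -32.

R0 -> C -> M -> t19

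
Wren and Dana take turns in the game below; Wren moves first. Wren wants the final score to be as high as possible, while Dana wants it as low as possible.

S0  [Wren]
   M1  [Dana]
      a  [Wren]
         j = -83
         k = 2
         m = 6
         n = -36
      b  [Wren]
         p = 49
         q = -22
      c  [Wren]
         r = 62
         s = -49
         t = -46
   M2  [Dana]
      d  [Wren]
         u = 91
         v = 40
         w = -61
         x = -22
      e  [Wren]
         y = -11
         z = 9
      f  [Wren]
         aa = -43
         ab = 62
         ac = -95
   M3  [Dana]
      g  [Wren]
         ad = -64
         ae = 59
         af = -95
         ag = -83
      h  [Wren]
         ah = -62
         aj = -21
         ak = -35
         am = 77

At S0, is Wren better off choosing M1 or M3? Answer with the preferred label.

M3

a (Wren): max(-83, 2, 6, -36) = 6
b (Wren): max(49, -22) = 49
c (Wren): max(62, -49, -46) = 62
M1 (Dana): min(6, 49, 62) = 6
g (Wren): max(-64, 59, -95, -83) = 59
h (Wren): max(-62, -21, -35, 77) = 77
M3 (Dana): min(59, 77) = 59
Wren prefers the higher value; M1=6, M3=59. M3 is better since 59 > 6.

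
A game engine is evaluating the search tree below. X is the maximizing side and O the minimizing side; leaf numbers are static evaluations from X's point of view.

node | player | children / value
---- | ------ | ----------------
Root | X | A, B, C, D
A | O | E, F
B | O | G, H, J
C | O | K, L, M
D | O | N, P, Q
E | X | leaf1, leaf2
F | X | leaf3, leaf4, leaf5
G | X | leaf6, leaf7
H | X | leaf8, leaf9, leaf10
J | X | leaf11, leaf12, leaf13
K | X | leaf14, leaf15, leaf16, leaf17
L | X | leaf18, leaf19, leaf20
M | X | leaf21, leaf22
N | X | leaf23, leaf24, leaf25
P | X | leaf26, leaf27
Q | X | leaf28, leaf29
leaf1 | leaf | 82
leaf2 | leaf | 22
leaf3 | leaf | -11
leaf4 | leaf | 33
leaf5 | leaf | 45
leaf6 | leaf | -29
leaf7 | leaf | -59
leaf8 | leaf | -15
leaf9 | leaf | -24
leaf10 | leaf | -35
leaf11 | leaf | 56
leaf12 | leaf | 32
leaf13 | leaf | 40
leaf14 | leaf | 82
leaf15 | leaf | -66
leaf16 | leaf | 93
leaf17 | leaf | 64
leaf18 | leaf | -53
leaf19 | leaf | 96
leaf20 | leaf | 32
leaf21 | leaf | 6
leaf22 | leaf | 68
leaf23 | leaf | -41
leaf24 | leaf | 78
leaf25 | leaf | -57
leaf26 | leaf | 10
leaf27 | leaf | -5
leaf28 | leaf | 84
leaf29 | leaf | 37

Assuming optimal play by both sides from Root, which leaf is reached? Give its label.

E (X): max(82, 22) = 82
F (X): max(-11, 33, 45) = 45
A (O): min(82, 45) = 45
G (X): max(-29, -59) = -29
H (X): max(-15, -24, -35) = -15
J (X): max(56, 32, 40) = 56
B (O): min(-29, -15, 56) = -29
K (X): max(82, -66, 93, 64) = 93
L (X): max(-53, 96, 32) = 96
M (X): max(6, 68) = 68
C (O): min(93, 96, 68) = 68
N (X): max(-41, 78, -57) = 78
P (X): max(10, -5) = 10
Q (X): max(84, 37) = 84
D (O): min(78, 10, 84) = 10
Root (X): max(45, -29, 68, 10) = 68
At Root, X picks C (highest: 68).
At C, O picks M (lowest: 68).
At M, X picks leaf22 (highest: 68).
Terminal value 68.

leaf22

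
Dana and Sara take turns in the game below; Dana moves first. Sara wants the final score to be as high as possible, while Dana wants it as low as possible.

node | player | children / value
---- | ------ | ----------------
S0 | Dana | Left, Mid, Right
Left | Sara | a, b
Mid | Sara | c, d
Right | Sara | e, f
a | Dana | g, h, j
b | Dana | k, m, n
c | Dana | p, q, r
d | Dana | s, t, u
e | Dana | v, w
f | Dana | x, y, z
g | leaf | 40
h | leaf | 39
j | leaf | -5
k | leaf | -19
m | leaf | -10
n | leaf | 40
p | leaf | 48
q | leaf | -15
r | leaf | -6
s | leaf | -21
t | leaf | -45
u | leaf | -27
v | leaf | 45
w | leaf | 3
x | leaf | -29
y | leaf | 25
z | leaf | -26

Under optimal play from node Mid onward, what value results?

-15

c (Dana): min(48, -15, -6) = -15
d (Dana): min(-21, -45, -27) = -45
Mid (Sara): max(-15, -45) = -15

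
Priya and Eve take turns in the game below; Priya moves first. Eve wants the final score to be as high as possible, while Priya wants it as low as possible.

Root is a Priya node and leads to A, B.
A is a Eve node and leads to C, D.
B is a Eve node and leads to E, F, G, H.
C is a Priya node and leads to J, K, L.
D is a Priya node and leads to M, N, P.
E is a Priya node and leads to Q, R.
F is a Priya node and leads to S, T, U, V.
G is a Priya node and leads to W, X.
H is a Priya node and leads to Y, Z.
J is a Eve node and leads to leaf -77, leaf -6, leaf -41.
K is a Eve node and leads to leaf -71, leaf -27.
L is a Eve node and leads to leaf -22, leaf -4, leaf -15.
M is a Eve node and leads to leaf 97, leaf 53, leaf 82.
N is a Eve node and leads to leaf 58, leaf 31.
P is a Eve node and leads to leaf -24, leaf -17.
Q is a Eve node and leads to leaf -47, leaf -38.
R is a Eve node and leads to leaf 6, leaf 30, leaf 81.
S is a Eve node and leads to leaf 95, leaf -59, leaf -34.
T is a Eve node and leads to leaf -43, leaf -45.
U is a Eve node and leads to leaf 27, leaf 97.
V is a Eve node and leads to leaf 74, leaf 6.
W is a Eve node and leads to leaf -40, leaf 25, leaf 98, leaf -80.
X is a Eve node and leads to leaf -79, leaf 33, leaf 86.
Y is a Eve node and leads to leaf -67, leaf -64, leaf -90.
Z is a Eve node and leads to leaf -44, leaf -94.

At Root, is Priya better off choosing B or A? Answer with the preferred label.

Q (Eve): max(-47, -38) = -38
R (Eve): max(6, 30, 81) = 81
E (Priya): min(-38, 81) = -38
S (Eve): max(95, -59, -34) = 95
T (Eve): max(-43, -45) = -43
U (Eve): max(27, 97) = 97
V (Eve): max(74, 6) = 74
F (Priya): min(95, -43, 97, 74) = -43
W (Eve): max(-40, 25, 98, -80) = 98
X (Eve): max(-79, 33, 86) = 86
G (Priya): min(98, 86) = 86
Y (Eve): max(-67, -64, -90) = -64
Z (Eve): max(-44, -94) = -44
H (Priya): min(-64, -44) = -64
B (Eve): max(-38, -43, 86, -64) = 86
J (Eve): max(-77, -6, -41) = -6
K (Eve): max(-71, -27) = -27
L (Eve): max(-22, -4, -15) = -4
C (Priya): min(-6, -27, -4) = -27
M (Eve): max(97, 53, 82) = 97
N (Eve): max(58, 31) = 58
P (Eve): max(-24, -17) = -17
D (Priya): min(97, 58, -17) = -17
A (Eve): max(-27, -17) = -17
Priya prefers the lower value; B=86, A=-17. A is better since -17 < 86.

A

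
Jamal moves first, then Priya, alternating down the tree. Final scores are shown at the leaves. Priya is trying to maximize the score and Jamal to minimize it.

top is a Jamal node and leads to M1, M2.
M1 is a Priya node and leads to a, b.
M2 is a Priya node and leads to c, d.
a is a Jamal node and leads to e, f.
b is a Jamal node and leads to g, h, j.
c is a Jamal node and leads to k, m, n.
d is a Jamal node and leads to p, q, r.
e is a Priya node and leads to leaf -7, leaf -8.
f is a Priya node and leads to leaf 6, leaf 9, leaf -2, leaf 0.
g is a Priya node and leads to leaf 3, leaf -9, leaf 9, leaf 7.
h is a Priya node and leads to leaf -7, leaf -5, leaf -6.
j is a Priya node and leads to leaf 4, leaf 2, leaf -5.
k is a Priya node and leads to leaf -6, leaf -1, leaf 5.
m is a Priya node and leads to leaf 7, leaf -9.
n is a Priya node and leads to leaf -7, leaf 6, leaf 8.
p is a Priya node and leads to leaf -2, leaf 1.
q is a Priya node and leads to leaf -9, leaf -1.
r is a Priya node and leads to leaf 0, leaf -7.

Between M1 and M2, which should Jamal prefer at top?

e (Priya): max(-7, -8) = -7
f (Priya): max(6, 9, -2, 0) = 9
a (Jamal): min(-7, 9) = -7
g (Priya): max(3, -9, 9, 7) = 9
h (Priya): max(-7, -5, -6) = -5
j (Priya): max(4, 2, -5) = 4
b (Jamal): min(9, -5, 4) = -5
M1 (Priya): max(-7, -5) = -5
k (Priya): max(-6, -1, 5) = 5
m (Priya): max(7, -9) = 7
n (Priya): max(-7, 6, 8) = 8
c (Jamal): min(5, 7, 8) = 5
p (Priya): max(-2, 1) = 1
q (Priya): max(-9, -1) = -1
r (Priya): max(0, -7) = 0
d (Jamal): min(1, -1, 0) = -1
M2 (Priya): max(5, -1) = 5
Jamal prefers the lower value; M1=-5, M2=5. M1 is better since -5 < 5.

M1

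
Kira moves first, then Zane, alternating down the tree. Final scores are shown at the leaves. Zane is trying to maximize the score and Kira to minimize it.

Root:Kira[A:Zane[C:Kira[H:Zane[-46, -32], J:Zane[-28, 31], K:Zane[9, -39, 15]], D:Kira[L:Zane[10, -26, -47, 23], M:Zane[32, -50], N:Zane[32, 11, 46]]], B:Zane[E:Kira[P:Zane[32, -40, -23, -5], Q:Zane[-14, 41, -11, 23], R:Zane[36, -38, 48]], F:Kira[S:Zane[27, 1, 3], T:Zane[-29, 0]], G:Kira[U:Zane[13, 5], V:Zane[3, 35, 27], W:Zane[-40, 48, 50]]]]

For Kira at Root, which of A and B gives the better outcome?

A

H (Zane): max(-46, -32) = -32
J (Zane): max(-28, 31) = 31
K (Zane): max(9, -39, 15) = 15
C (Kira): min(-32, 31, 15) = -32
L (Zane): max(10, -26, -47, 23) = 23
M (Zane): max(32, -50) = 32
N (Zane): max(32, 11, 46) = 46
D (Kira): min(23, 32, 46) = 23
A (Zane): max(-32, 23) = 23
P (Zane): max(32, -40, -23, -5) = 32
Q (Zane): max(-14, 41, -11, 23) = 41
R (Zane): max(36, -38, 48) = 48
E (Kira): min(32, 41, 48) = 32
S (Zane): max(27, 1, 3) = 27
T (Zane): max(-29, 0) = 0
F (Kira): min(27, 0) = 0
U (Zane): max(13, 5) = 13
V (Zane): max(3, 35, 27) = 35
W (Zane): max(-40, 48, 50) = 50
G (Kira): min(13, 35, 50) = 13
B (Zane): max(32, 0, 13) = 32
Kira prefers the lower value; A=23, B=32. A is better since 23 < 32.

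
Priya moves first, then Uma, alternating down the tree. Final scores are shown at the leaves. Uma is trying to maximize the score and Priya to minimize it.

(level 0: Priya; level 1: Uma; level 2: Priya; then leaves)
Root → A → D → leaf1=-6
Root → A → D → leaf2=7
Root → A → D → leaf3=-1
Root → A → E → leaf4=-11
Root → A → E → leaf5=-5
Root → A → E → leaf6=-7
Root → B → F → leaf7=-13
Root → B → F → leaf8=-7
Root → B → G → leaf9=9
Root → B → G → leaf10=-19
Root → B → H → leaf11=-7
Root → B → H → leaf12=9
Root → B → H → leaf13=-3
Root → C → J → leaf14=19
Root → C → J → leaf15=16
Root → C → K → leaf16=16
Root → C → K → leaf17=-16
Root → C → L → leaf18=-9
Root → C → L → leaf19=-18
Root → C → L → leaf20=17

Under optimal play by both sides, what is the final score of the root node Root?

-7

D (Priya): min(-6, 7, -1) = -6
E (Priya): min(-11, -5, -7) = -11
A (Uma): max(-6, -11) = -6
F (Priya): min(-13, -7) = -13
G (Priya): min(9, -19) = -19
H (Priya): min(-7, 9, -3) = -7
B (Uma): max(-13, -19, -7) = -7
J (Priya): min(19, 16) = 16
K (Priya): min(16, -16) = -16
L (Priya): min(-9, -18, 17) = -18
C (Uma): max(16, -16, -18) = 16
Root (Priya): min(-6, -7, 16) = -7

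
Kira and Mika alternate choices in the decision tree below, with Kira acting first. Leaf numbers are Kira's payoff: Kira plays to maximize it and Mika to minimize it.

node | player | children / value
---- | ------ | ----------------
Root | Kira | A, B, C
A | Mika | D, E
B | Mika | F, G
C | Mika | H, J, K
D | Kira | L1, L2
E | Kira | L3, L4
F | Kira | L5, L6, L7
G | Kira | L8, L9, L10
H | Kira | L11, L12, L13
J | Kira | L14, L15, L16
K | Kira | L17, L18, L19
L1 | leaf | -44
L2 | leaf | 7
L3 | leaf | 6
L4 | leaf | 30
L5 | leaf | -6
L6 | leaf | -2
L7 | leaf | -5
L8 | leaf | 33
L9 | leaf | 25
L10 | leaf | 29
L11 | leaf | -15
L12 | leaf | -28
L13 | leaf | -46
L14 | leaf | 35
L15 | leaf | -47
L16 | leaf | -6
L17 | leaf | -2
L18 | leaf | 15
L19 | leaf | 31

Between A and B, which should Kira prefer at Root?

D (Kira): max(-44, 7) = 7
E (Kira): max(6, 30) = 30
A (Mika): min(7, 30) = 7
F (Kira): max(-6, -2, -5) = -2
G (Kira): max(33, 25, 29) = 33
B (Mika): min(-2, 33) = -2
Kira prefers the higher value; A=7, B=-2. A is better since 7 > -2.

A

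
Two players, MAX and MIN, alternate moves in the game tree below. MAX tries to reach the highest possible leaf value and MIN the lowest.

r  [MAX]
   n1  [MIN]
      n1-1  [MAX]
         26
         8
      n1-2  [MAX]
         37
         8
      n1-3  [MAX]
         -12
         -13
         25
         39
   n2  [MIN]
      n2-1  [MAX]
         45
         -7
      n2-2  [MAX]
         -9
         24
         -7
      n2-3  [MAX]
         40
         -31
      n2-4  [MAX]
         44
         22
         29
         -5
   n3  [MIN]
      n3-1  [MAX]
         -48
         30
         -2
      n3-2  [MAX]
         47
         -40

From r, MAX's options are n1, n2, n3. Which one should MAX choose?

n1-1 (MAX): max(26, 8) = 26
n1-2 (MAX): max(37, 8) = 37
n1-3 (MAX): max(-12, -13, 25, 39) = 39
n1 (MIN): min(26, 37, 39) = 26
n2-1 (MAX): max(45, -7) = 45
n2-2 (MAX): max(-9, 24, -7) = 24
n2-3 (MAX): max(40, -31) = 40
n2-4 (MAX): max(44, 22, 29, -5) = 44
n2 (MIN): min(45, 24, 40, 44) = 24
n3-1 (MAX): max(-48, 30, -2) = 30
n3-2 (MAX): max(47, -40) = 47
n3 (MIN): min(30, 47) = 30
r (MAX): max(26, 24, 30) = 30
MAX at r wants the highest of {n1=26, n2=24, n3=30}, so chooses n3.

n3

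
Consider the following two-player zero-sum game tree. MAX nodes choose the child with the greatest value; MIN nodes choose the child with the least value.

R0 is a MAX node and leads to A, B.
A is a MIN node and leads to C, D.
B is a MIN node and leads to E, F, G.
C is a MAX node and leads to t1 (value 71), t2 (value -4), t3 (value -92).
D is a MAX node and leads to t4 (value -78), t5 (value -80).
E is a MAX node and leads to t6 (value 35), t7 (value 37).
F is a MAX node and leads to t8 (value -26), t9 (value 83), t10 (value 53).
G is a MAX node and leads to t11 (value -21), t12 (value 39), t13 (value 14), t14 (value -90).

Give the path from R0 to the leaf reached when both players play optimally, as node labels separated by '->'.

R0 -> B -> E -> t7

C (MAX): max(71, -4, -92) = 71
D (MAX): max(-78, -80) = -78
A (MIN): min(71, -78) = -78
E (MAX): max(35, 37) = 37
F (MAX): max(-26, 83, 53) = 83
G (MAX): max(-21, 39, 14, -90) = 39
B (MIN): min(37, 83, 39) = 37
R0 (MAX): max(-78, 37) = 37
At R0, MAX picks B (highest: 37).
At B, MIN picks E (lowest: 37).
At E, MAX picks t7 (highest: 37).
Terminal value 37.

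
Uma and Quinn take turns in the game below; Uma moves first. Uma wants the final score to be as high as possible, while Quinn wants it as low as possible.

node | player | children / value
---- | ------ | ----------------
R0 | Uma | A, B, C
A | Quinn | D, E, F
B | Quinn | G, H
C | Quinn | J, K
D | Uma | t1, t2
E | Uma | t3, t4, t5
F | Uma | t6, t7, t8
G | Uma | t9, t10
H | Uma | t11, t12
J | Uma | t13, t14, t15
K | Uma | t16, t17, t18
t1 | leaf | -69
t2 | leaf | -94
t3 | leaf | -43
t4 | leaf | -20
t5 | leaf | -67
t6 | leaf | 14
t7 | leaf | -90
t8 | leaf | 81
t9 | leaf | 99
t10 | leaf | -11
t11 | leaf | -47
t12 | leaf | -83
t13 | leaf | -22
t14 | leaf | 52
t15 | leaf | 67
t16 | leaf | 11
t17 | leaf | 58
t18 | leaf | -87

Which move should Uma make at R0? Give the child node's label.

D (Uma): max(-69, -94) = -69
E (Uma): max(-43, -20, -67) = -20
F (Uma): max(14, -90, 81) = 81
A (Quinn): min(-69, -20, 81) = -69
G (Uma): max(99, -11) = 99
H (Uma): max(-47, -83) = -47
B (Quinn): min(99, -47) = -47
J (Uma): max(-22, 52, 67) = 67
K (Uma): max(11, 58, -87) = 58
C (Quinn): min(67, 58) = 58
R0 (Uma): max(-69, -47, 58) = 58
Uma at R0 wants the highest of {A=-69, B=-47, C=58}, so chooses C.

C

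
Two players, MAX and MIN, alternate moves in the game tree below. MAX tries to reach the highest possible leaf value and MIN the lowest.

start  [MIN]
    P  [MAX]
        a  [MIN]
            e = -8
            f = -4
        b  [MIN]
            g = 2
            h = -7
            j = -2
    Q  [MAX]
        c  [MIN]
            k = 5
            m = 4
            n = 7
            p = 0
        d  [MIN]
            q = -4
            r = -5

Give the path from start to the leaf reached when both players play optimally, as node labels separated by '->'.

a (MIN): min(-8, -4) = -8
b (MIN): min(2, -7, -2) = -7
P (MAX): max(-8, -7) = -7
c (MIN): min(5, 4, 7, 0) = 0
d (MIN): min(-4, -5) = -5
Q (MAX): max(0, -5) = 0
start (MIN): min(-7, 0) = -7
At start, MIN picks P (lowest: -7).
At P, MAX picks b (highest: -7).
At b, MIN picks h (lowest: -7).
Terminal value -7.

start -> P -> b -> h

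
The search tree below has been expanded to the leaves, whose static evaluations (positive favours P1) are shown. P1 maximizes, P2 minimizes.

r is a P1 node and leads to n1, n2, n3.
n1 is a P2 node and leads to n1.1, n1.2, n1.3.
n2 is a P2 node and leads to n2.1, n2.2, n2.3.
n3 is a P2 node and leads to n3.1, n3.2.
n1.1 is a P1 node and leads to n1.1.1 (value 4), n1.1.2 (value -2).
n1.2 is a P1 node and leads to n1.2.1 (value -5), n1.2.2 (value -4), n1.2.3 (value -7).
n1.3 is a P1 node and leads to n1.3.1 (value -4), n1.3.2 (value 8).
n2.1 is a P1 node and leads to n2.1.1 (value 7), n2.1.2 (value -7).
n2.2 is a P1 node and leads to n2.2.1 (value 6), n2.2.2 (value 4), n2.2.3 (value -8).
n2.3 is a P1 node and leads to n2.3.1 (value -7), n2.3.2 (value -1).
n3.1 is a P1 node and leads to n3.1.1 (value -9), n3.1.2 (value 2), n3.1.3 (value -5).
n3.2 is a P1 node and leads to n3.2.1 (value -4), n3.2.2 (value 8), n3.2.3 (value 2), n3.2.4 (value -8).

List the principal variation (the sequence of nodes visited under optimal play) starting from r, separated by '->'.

n1.1 (P1): max(4, -2) = 4
n1.2 (P1): max(-5, -4, -7) = -4
n1.3 (P1): max(-4, 8) = 8
n1 (P2): min(4, -4, 8) = -4
n2.1 (P1): max(7, -7) = 7
n2.2 (P1): max(6, 4, -8) = 6
n2.3 (P1): max(-7, -1) = -1
n2 (P2): min(7, 6, -1) = -1
n3.1 (P1): max(-9, 2, -5) = 2
n3.2 (P1): max(-4, 8, 2, -8) = 8
n3 (P2): min(2, 8) = 2
r (P1): max(-4, -1, 2) = 2
At r, P1 picks n3 (highest: 2).
At n3, P2 picks n3.1 (lowest: 2).
At n3.1, P1 picks n3.1.2 (highest: 2).
Terminal value 2.

r -> n3 -> n3.1 -> n3.1.2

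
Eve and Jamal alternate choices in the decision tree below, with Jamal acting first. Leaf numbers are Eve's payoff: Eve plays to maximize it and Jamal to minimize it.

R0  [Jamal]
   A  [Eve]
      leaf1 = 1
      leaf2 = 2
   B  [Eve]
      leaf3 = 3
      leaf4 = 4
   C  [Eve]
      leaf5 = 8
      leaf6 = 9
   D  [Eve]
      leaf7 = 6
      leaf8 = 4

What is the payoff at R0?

2

A (Eve): max(1, 2) = 2
B (Eve): max(3, 4) = 4
C (Eve): max(8, 9) = 9
D (Eve): max(6, 4) = 6
R0 (Jamal): min(2, 4, 9, 6) = 2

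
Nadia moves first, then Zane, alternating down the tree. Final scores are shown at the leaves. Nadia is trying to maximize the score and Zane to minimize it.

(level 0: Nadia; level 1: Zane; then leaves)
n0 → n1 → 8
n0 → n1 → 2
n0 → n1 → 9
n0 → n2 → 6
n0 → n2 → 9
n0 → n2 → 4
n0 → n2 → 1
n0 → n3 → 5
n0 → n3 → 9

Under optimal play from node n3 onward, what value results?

5

n3 (Zane): min(5, 9) = 5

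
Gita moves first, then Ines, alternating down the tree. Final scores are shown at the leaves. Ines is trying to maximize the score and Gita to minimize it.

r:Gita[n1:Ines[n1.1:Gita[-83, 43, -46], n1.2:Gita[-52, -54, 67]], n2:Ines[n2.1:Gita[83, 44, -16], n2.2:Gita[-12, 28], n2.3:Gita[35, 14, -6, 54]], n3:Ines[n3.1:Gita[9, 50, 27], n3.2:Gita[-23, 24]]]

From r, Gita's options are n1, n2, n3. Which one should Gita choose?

n1.1 (Gita): min(-83, 43, -46) = -83
n1.2 (Gita): min(-52, -54, 67) = -54
n1 (Ines): max(-83, -54) = -54
n2.1 (Gita): min(83, 44, -16) = -16
n2.2 (Gita): min(-12, 28) = -12
n2.3 (Gita): min(35, 14, -6, 54) = -6
n2 (Ines): max(-16, -12, -6) = -6
n3.1 (Gita): min(9, 50, 27) = 9
n3.2 (Gita): min(-23, 24) = -23
n3 (Ines): max(9, -23) = 9
r (Gita): min(-54, -6, 9) = -54
Gita at r wants the lowest of {n1=-54, n2=-6, n3=9}, so chooses n1.

n1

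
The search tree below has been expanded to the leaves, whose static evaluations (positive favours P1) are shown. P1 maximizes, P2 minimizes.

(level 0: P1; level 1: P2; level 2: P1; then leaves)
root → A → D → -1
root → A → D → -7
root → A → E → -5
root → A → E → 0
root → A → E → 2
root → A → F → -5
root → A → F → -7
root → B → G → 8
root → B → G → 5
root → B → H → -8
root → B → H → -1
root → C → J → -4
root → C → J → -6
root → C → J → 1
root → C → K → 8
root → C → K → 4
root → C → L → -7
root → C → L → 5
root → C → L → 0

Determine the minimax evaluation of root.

D (P1): max(-1, -7) = -1
E (P1): max(-5, 0, 2) = 2
F (P1): max(-5, -7) = -5
A (P2): min(-1, 2, -5) = -5
G (P1): max(8, 5) = 8
H (P1): max(-8, -1) = -1
B (P2): min(8, -1) = -1
J (P1): max(-4, -6, 1) = 1
K (P1): max(8, 4) = 8
L (P1): max(-7, 5, 0) = 5
C (P2): min(1, 8, 5) = 1
root (P1): max(-5, -1, 1) = 1

1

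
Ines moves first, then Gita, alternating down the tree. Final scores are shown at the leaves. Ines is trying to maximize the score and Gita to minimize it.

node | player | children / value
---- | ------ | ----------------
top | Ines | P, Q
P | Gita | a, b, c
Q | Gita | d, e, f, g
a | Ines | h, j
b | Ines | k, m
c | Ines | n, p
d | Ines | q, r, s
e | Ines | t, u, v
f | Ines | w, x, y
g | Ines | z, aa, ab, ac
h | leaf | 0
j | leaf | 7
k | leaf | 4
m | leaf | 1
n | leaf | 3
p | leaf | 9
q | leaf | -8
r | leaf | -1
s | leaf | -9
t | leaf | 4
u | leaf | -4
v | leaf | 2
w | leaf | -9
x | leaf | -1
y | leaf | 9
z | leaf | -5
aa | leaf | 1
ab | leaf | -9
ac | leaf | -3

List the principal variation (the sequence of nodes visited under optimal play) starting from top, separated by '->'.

a (Ines): max(0, 7) = 7
b (Ines): max(4, 1) = 4
c (Ines): max(3, 9) = 9
P (Gita): min(7, 4, 9) = 4
d (Ines): max(-8, -1, -9) = -1
e (Ines): max(4, -4, 2) = 4
f (Ines): max(-9, -1, 9) = 9
g (Ines): max(-5, 1, -9, -3) = 1
Q (Gita): min(-1, 4, 9, 1) = -1
top (Ines): max(4, -1) = 4
At top, Ines picks P (highest: 4).
At P, Gita picks b (lowest: 4).
At b, Ines picks k (highest: 4).
Terminal value 4.

top -> P -> b -> k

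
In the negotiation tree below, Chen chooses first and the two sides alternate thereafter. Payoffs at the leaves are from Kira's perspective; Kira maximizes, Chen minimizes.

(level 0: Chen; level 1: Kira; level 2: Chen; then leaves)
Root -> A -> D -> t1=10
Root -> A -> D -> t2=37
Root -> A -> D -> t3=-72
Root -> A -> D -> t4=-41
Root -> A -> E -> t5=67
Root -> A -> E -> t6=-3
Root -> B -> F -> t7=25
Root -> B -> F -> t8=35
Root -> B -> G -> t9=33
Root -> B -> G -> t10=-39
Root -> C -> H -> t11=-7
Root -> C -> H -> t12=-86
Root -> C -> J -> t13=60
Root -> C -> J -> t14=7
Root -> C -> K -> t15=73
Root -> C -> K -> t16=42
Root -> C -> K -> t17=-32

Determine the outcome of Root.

D (Chen): min(10, 37, -72, -41) = -72
E (Chen): min(67, -3) = -3
A (Kira): max(-72, -3) = -3
F (Chen): min(25, 35) = 25
G (Chen): min(33, -39) = -39
B (Kira): max(25, -39) = 25
H (Chen): min(-7, -86) = -86
J (Chen): min(60, 7) = 7
K (Chen): min(73, 42, -32) = -32
C (Kira): max(-86, 7, -32) = 7
Root (Chen): min(-3, 25, 7) = -3

-3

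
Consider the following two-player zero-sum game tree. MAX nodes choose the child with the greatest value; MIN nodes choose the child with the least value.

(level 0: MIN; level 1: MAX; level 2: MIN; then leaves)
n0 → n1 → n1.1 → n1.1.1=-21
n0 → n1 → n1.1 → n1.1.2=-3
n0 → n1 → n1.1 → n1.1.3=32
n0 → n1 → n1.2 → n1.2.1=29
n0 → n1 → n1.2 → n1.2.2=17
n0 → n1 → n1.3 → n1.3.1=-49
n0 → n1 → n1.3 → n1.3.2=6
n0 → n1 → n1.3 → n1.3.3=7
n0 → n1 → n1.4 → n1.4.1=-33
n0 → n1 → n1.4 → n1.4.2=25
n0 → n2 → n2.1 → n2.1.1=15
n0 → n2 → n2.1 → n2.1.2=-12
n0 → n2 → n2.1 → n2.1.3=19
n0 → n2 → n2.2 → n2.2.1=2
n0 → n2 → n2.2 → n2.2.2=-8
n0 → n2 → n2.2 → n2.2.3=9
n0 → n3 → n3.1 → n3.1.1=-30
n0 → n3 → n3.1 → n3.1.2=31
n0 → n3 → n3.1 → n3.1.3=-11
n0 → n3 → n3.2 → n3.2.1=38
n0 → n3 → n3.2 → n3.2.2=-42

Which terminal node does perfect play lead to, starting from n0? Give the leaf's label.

n1.1 (MIN): min(-21, -3, 32) = -21
n1.2 (MIN): min(29, 17) = 17
n1.3 (MIN): min(-49, 6, 7) = -49
n1.4 (MIN): min(-33, 25) = -33
n1 (MAX): max(-21, 17, -49, -33) = 17
n2.1 (MIN): min(15, -12, 19) = -12
n2.2 (MIN): min(2, -8, 9) = -8
n2 (MAX): max(-12, -8) = -8
n3.1 (MIN): min(-30, 31, -11) = -30
n3.2 (MIN): min(38, -42) = -42
n3 (MAX): max(-30, -42) = -30
n0 (MIN): min(17, -8, -30) = -30
At n0, MIN picks n3 (lowest: -30).
At n3, MAX picks n3.1 (highest: -30).
At n3.1, MIN picks n3.1.1 (lowest: -30).
Terminal value -30.

n3.1.1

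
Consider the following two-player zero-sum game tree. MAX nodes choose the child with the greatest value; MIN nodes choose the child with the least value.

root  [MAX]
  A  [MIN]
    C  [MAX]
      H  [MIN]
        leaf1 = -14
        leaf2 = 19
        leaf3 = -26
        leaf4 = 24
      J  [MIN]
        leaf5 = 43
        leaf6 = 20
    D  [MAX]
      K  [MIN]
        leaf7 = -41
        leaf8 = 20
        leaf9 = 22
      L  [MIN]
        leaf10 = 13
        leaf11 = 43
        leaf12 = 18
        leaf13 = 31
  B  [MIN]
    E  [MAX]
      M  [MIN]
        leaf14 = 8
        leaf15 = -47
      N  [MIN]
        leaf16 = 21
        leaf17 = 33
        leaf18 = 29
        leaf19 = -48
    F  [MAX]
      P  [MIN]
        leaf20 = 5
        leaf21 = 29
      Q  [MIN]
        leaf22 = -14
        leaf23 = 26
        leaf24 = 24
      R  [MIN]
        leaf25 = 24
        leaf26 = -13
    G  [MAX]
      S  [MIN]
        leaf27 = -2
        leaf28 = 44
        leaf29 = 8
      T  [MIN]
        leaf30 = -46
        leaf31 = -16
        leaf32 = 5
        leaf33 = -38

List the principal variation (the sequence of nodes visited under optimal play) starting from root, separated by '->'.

H (MIN): min(-14, 19, -26, 24) = -26
J (MIN): min(43, 20) = 20
C (MAX): max(-26, 20) = 20
K (MIN): min(-41, 20, 22) = -41
L (MIN): min(13, 43, 18, 31) = 13
D (MAX): max(-41, 13) = 13
A (MIN): min(20, 13) = 13
M (MIN): min(8, -47) = -47
N (MIN): min(21, 33, 29, -48) = -48
E (MAX): max(-47, -48) = -47
P (MIN): min(5, 29) = 5
Q (MIN): min(-14, 26, 24) = -14
R (MIN): min(24, -13) = -13
F (MAX): max(5, -14, -13) = 5
S (MIN): min(-2, 44, 8) = -2
T (MIN): min(-46, -16, 5, -38) = -46
G (MAX): max(-2, -46) = -2
B (MIN): min(-47, 5, -2) = -47
root (MAX): max(13, -47) = 13
At root, MAX picks A (highest: 13).
At A, MIN picks D (lowest: 13).
At D, MAX picks L (highest: 13).
At L, MIN picks leaf10 (lowest: 13).
Terminal value 13.

root -> A -> D -> L -> leaf10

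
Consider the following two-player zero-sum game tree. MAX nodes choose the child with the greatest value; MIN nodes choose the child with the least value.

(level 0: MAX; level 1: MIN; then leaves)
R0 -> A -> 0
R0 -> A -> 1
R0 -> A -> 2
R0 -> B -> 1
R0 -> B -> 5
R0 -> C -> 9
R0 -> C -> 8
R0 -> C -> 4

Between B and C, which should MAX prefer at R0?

C

B (MIN): min(1, 5) = 1
C (MIN): min(9, 8, 4) = 4
MAX prefers the higher value; B=1, C=4. C is better since 4 > 1.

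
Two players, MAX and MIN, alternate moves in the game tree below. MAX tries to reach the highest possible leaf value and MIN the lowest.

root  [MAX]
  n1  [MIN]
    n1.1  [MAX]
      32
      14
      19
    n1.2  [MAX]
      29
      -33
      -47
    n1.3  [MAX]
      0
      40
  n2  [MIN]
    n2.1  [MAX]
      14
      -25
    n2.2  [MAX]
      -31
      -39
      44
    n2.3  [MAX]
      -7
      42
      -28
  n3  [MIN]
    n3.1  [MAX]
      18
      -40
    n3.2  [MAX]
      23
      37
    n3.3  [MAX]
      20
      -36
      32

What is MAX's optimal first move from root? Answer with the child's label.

n1.1 (MAX): max(32, 14, 19) = 32
n1.2 (MAX): max(29, -33, -47) = 29
n1.3 (MAX): max(0, 40) = 40
n1 (MIN): min(32, 29, 40) = 29
n2.1 (MAX): max(14, -25) = 14
n2.2 (MAX): max(-31, -39, 44) = 44
n2.3 (MAX): max(-7, 42, -28) = 42
n2 (MIN): min(14, 44, 42) = 14
n3.1 (MAX): max(18, -40) = 18
n3.2 (MAX): max(23, 37) = 37
n3.3 (MAX): max(20, -36, 32) = 32
n3 (MIN): min(18, 37, 32) = 18
root (MAX): max(29, 14, 18) = 29
MAX at root wants the highest of {n1=29, n2=14, n3=18}, so chooses n1.

n1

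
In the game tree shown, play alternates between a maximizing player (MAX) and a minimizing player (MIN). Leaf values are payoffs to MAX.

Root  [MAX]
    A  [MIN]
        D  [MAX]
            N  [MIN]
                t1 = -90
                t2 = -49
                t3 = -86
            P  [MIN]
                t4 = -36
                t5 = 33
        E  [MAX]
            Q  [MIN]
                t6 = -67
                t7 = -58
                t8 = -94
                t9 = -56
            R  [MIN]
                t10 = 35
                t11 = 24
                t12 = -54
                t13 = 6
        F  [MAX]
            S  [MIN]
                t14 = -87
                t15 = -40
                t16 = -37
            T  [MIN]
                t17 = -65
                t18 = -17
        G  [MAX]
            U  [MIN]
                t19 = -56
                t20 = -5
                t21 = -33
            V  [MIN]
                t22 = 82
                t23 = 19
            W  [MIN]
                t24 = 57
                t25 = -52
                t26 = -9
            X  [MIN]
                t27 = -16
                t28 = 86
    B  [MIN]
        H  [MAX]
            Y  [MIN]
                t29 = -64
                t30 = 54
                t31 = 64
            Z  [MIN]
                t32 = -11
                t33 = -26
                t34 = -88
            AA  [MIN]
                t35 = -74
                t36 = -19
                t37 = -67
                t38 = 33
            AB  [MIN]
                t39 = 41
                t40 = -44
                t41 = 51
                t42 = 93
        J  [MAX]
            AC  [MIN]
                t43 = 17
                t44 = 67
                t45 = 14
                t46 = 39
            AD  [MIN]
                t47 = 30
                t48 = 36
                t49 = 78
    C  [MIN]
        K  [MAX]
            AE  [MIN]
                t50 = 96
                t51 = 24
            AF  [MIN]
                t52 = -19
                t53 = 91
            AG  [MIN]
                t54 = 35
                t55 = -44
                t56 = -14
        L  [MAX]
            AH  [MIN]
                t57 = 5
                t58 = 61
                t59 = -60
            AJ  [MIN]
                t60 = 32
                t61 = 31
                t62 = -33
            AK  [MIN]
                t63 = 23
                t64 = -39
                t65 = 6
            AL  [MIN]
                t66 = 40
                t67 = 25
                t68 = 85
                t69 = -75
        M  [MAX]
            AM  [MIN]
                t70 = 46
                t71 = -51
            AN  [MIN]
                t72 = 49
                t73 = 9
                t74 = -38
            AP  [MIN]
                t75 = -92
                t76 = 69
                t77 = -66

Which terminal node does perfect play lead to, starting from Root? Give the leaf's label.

t74

N (MIN): min(-90, -49, -86) = -90
P (MIN): min(-36, 33) = -36
D (MAX): max(-90, -36) = -36
Q (MIN): min(-67, -58, -94, -56) = -94
R (MIN): min(35, 24, -54, 6) = -54
E (MAX): max(-94, -54) = -54
S (MIN): min(-87, -40, -37) = -87
T (MIN): min(-65, -17) = -65
F (MAX): max(-87, -65) = -65
U (MIN): min(-56, -5, -33) = -56
V (MIN): min(82, 19) = 19
W (MIN): min(57, -52, -9) = -52
X (MIN): min(-16, 86) = -16
G (MAX): max(-56, 19, -52, -16) = 19
A (MIN): min(-36, -54, -65, 19) = -65
Y (MIN): min(-64, 54, 64) = -64
Z (MIN): min(-11, -26, -88) = -88
AA (MIN): min(-74, -19, -67, 33) = -74
AB (MIN): min(41, -44, 51, 93) = -44
H (MAX): max(-64, -88, -74, -44) = -44
AC (MIN): min(17, 67, 14, 39) = 14
AD (MIN): min(30, 36, 78) = 30
J (MAX): max(14, 30) = 30
B (MIN): min(-44, 30) = -44
AE (MIN): min(96, 24) = 24
AF (MIN): min(-19, 91) = -19
AG (MIN): min(35, -44, -14) = -44
K (MAX): max(24, -19, -44) = 24
AH (MIN): min(5, 61, -60) = -60
AJ (MIN): min(32, 31, -33) = -33
AK (MIN): min(23, -39, 6) = -39
AL (MIN): min(40, 25, 85, -75) = -75
L (MAX): max(-60, -33, -39, -75) = -33
AM (MIN): min(46, -51) = -51
AN (MIN): min(49, 9, -38) = -38
AP (MIN): min(-92, 69, -66) = -92
M (MAX): max(-51, -38, -92) = -38
C (MIN): min(24, -33, -38) = -38
Root (MAX): max(-65, -44, -38) = -38
At Root, MAX picks C (highest: -38).
At C, MIN picks M (lowest: -38).
At M, MAX picks AN (highest: -38).
At AN, MIN picks t74 (lowest: -38).
Terminal value -38.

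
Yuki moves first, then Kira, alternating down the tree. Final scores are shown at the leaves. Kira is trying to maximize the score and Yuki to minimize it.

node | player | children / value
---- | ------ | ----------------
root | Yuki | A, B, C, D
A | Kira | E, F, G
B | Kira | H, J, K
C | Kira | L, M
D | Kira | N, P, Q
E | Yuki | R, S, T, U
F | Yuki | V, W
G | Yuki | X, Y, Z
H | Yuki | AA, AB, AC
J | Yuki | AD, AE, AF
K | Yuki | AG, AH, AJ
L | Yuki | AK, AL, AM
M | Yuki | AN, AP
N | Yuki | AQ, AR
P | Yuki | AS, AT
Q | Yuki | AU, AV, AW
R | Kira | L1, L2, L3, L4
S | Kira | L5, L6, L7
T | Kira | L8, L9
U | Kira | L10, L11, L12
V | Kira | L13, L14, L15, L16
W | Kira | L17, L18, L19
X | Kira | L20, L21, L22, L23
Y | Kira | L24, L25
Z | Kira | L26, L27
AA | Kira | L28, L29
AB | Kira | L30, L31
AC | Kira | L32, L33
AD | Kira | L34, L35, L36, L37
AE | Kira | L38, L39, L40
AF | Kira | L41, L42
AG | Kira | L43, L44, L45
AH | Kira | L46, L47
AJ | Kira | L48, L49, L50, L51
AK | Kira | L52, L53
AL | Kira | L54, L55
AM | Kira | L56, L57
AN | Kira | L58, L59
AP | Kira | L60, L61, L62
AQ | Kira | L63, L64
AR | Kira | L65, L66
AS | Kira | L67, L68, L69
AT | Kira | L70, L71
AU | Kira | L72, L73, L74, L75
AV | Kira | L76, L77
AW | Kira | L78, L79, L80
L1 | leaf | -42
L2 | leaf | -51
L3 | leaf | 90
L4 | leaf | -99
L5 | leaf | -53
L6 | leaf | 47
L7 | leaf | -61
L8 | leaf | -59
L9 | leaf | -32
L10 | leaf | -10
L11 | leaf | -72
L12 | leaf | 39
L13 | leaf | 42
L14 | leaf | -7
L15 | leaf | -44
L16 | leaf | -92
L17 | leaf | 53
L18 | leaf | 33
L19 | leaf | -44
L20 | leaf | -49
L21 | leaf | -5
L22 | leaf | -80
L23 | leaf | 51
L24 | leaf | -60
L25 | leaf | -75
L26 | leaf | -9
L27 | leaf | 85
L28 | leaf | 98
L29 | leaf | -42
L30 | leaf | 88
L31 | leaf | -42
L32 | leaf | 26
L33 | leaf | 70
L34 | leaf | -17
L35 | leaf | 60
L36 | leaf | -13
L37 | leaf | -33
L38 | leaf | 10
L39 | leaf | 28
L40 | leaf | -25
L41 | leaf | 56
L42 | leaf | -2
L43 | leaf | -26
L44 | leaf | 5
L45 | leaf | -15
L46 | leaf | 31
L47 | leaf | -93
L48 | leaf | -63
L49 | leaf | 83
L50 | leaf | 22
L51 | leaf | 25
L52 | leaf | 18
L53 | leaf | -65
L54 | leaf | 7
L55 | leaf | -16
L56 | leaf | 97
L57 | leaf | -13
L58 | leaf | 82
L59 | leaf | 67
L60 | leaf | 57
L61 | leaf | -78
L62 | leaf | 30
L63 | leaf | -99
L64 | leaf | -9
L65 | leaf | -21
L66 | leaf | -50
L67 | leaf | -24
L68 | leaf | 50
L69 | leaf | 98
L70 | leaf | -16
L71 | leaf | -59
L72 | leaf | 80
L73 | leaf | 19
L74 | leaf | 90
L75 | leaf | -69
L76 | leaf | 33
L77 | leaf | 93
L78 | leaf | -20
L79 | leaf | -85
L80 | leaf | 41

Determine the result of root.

41

R (Kira): max(-42, -51, 90, -99) = 90
S (Kira): max(-53, 47, -61) = 47
T (Kira): max(-59, -32) = -32
U (Kira): max(-10, -72, 39) = 39
E (Yuki): min(90, 47, -32, 39) = -32
V (Kira): max(42, -7, -44, -92) = 42
W (Kira): max(53, 33, -44) = 53
F (Yuki): min(42, 53) = 42
X (Kira): max(-49, -5, -80, 51) = 51
Y (Kira): max(-60, -75) = -60
Z (Kira): max(-9, 85) = 85
G (Yuki): min(51, -60, 85) = -60
A (Kira): max(-32, 42, -60) = 42
AA (Kira): max(98, -42) = 98
AB (Kira): max(88, -42) = 88
AC (Kira): max(26, 70) = 70
H (Yuki): min(98, 88, 70) = 70
AD (Kira): max(-17, 60, -13, -33) = 60
AE (Kira): max(10, 28, -25) = 28
AF (Kira): max(56, -2) = 56
J (Yuki): min(60, 28, 56) = 28
AG (Kira): max(-26, 5, -15) = 5
AH (Kira): max(31, -93) = 31
AJ (Kira): max(-63, 83, 22, 25) = 83
K (Yuki): min(5, 31, 83) = 5
B (Kira): max(70, 28, 5) = 70
AK (Kira): max(18, -65) = 18
AL (Kira): max(7, -16) = 7
AM (Kira): max(97, -13) = 97
L (Yuki): min(18, 7, 97) = 7
AN (Kira): max(82, 67) = 82
AP (Kira): max(57, -78, 30) = 57
M (Yuki): min(82, 57) = 57
C (Kira): max(7, 57) = 57
AQ (Kira): max(-99, -9) = -9
AR (Kira): max(-21, -50) = -21
N (Yuki): min(-9, -21) = -21
AS (Kira): max(-24, 50, 98) = 98
AT (Kira): max(-16, -59) = -16
P (Yuki): min(98, -16) = -16
AU (Kira): max(80, 19, 90, -69) = 90
AV (Kira): max(33, 93) = 93
AW (Kira): max(-20, -85, 41) = 41
Q (Yuki): min(90, 93, 41) = 41
D (Kira): max(-21, -16, 41) = 41
root (Yuki): min(42, 70, 57, 41) = 41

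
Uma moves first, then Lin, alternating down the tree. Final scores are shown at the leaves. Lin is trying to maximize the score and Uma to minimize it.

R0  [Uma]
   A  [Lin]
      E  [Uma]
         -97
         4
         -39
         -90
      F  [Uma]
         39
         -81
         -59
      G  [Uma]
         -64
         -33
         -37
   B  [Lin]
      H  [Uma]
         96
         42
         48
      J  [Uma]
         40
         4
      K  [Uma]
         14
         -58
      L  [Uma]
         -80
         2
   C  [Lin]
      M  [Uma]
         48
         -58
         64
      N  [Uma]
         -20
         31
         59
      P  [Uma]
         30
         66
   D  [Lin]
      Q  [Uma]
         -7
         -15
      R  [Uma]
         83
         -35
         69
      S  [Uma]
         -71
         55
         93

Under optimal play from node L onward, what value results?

L (Uma): min(-80, 2) = -80

-80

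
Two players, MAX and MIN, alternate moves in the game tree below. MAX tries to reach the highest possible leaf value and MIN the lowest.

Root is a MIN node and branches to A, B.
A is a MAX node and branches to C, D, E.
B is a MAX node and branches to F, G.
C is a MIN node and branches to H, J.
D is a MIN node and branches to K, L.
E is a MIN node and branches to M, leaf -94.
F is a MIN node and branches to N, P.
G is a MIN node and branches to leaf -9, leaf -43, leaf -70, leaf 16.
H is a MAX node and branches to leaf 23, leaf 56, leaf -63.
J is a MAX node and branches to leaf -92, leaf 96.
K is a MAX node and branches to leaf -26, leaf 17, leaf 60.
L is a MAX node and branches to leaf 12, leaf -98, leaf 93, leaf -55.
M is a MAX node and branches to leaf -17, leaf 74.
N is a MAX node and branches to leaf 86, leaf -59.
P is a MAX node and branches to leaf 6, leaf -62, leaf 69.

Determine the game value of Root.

60

H (MAX): max(23, 56, -63) = 56
J (MAX): max(-92, 96) = 96
C (MIN): min(56, 96) = 56
K (MAX): max(-26, 17, 60) = 60
L (MAX): max(12, -98, 93, -55) = 93
D (MIN): min(60, 93) = 60
M (MAX): max(-17, 74) = 74
E (MIN): min(74, -94) = -94
A (MAX): max(56, 60, -94) = 60
N (MAX): max(86, -59) = 86
P (MAX): max(6, -62, 69) = 69
F (MIN): min(86, 69) = 69
G (MIN): min(-9, -43, -70, 16) = -70
B (MAX): max(69, -70) = 69
Root (MIN): min(60, 69) = 60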